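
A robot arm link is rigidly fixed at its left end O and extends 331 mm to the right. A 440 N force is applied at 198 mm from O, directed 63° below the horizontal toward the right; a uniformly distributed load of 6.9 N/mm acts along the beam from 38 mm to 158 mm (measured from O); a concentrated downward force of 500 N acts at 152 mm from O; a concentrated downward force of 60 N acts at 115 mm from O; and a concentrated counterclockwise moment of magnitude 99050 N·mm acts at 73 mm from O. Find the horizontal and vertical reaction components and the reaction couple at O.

Resultant of the distributed load: 6.9 × 120 = 828 N at 98 mm from O.
ΣF_x = 0: O_x + 440·cos63° = 0 → O_x = -199.8 N.
ΣF_y = 0: O_y − 440·sin63° − 6.9·120 − 500 − 60 = 0 → O_y = 1780 N.
ΣM about O: M_O − 440·sin63°·198 − (6.9·120)·98 − 500·152 − 60·115 + 99050 = 0 → M_O = 142600 N·mm.

O_x = -199.8 N, O_y = 1780 N, M_O = 142600 N·mm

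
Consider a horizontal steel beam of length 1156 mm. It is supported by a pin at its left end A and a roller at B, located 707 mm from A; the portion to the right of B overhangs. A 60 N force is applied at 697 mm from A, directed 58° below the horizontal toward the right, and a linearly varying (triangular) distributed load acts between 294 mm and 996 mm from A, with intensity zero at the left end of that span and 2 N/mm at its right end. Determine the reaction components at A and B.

Resultant of the triangular load: ½ × 2 × 702 = 702 N, acting at 762 mm from A (one-third of the span from the peak).
Moments about A: B_y·707 − 60·sin58°·697 − (½·2·702)·762 = 0 → B_y = 570389/707 = 806.774 ≈ 806.8 N.
ΣF_y = 0: A_y + 806.774 − 60·sin58° − ½·2·702 = 0 → A_y = -53.89 N.
ΣF_x = 0: A_x + 60·cos58° = 0 → A_x = -31.80 N.

A_x = -31.80 N, A_y = -53.89 N, B_y = 806.8 N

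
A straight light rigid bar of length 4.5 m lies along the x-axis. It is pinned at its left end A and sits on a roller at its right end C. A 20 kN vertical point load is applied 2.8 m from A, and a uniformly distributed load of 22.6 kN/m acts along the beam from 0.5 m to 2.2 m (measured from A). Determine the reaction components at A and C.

Resultant of the distributed load: 22.6 × 1.7 = 38.42 kN at 1.35 m from A.
Moments about A: C_y·4.5 − 20·2.8 − (22.6·1.7)·1.35 = 0 → C_y = 107.867/4.5 = 23.9704 ≈ 23.97 kN.
ΣF_y = 0: A_y + 23.9704 − 20 − 22.6·1.7 = 0 → A_y = 34.45 kN.
ΣF_x = 0: no horizontal applied forces, so A_x = 0.

A_x = 0, A_y = 34.45 kN, C_y = 23.97 kN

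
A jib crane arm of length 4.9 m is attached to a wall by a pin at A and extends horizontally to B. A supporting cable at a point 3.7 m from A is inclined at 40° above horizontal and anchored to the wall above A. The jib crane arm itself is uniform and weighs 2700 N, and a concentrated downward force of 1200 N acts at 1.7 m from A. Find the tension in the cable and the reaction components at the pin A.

ΣM about A: T·sin40°·3.7 − 2700·2.45 − 1200·1.7 = 0 → T = 8655/(3.7·0.642788) = 3639.13 ≈ 3639 N.
ΣF_x = 0: A_x − T·cos40° = 0 → A_x = 3639.13 × 0.766044 = 2788 N.
ΣF_y = 0: A_y + T·sin40° − 2700 − 1200 = 0 → A_y = 3900 − 3639.13 × 0.642788 = 1561 N.

T = 3639 N, A_x = 2788 N, A_y = 1561 N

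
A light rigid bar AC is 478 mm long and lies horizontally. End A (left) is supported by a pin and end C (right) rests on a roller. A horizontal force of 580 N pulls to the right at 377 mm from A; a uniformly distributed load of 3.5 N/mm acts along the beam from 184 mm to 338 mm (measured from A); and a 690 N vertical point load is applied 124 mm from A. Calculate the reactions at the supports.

A_x = -580.0 N, A_y = 755.7 N, C_y = 473.3 N

Resultant of the distributed load: 3.5 × 154 = 539 N at 261 mm from A.
Taking moments about A: C_y·478 − (3.5·154)·261 − 690·124 = 0 → C_y = 226239/478 = 473.303 ≈ 473.3 N.
ΣF_y = 0: A_y + 473.303 − 3.5·154 − 690 = 0 → A_y = 755.7 N.
ΣF_x = 0: A_x + 580 = 0 → A_x = -580.0 N.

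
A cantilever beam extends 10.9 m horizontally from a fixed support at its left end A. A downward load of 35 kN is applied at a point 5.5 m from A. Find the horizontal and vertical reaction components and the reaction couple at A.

A_x = 0, A_y = 35.00 kN, M_A = 192.5 kN·m

ΣF_x = 0: A_x = 0.
ΣF_y = 0: A_y − 35 = 0 → A_y = 35.00 kN.
ΣM about A: M_A − 35·5.5 = 0 → M_A = 192.5 kN·m.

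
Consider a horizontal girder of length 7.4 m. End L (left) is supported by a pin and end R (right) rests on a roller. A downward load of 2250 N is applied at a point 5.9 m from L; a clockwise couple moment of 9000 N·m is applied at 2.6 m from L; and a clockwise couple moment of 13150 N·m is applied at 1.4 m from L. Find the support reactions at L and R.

L_x = 0, L_y = -2537 N, R_y = 4787 N

ΣM about L: R_y·7.4 − 2250·5.9 − 9000 − 13150 = 0 → R_y = 35425/7.4 = 4787.16 ≈ 4787 N.
ΣF_y = 0: L_y + 4787.16 − 2250 = 0 → L_y = -2537 N.
ΣF_x = 0: no horizontal applied forces, so L_x = 0.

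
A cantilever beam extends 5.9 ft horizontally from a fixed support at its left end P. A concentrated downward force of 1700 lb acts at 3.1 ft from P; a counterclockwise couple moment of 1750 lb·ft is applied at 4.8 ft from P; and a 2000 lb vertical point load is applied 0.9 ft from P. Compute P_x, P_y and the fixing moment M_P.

ΣF_x = 0: P_x = 0.
ΣF_y = 0: P_y − 1700 − 2000 = 0 → P_y = 3700 lb.
ΣM about P: M_P − 1700·3.1 + 1750 − 2000·0.9 = 0 → M_P = 5320 lb·ft.

P_x = 0, P_y = 3700 lb, M_P = 5320 lb·ft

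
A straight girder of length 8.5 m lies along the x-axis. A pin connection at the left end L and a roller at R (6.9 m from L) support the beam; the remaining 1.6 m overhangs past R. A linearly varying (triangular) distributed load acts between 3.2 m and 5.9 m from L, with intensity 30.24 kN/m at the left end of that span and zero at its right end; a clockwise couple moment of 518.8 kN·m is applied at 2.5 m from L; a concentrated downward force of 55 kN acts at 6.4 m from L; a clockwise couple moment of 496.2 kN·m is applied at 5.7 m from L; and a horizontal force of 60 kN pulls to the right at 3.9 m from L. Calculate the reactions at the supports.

L_x = -60.00 kN, L_y = -126.5 kN, R_y = 222.4 kN

Resultant of the triangular load: ½ × 30.24 × 2.7 = 40.824 kN, acting at 4.1 m from L (one-third of the span from the peak).
Moments about L: R_y·6.9 − (½·30.24·2.7)·4.1 − 518.8 − 55·6.4 − 496.2 = 0 → R_y = 1534.3784/6.9 = 222.374 ≈ 222.4 kN.
ΣF_y = 0: L_y + 222.374 − ½·30.24·2.7 − 55 = 0 → L_y = -126.5 kN.
ΣF_x = 0: L_x + 60 = 0 → L_x = -60.00 kN.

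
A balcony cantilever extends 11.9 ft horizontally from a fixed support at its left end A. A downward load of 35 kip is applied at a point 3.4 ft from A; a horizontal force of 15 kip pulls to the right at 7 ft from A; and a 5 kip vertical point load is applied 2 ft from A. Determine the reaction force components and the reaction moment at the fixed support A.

ΣF_x = 0: A_x + 15 = 0 → A_x = -15.00 kip.
ΣF_y = 0: A_y − 35 − 5 = 0 → A_y = 40.00 kip.
ΣM about A: M_A − 35·3.4 − 5·2 = 0 → M_A = 129.0 kip·ft.

A_x = -15.00 kip, A_y = 40.00 kip, M_A = 129.0 kip·ft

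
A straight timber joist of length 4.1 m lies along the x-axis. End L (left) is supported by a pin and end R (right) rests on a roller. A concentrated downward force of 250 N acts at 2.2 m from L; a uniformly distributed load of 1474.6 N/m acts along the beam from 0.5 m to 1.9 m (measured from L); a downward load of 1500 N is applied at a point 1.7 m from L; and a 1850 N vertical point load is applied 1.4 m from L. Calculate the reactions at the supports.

L_x = 0, L_y = 3672 N, R_y = 1992 N

Resultant of the distributed load: 1474.6 × 1.4 = 2064.44 N at 1.2 m from L.
Moments about L: R_y·4.1 − 250·2.2 − (1474.6·1.4)·1.2 − 1500·1.7 − 1850·1.4 = 0 → R_y = 8167.328/4.1 = 1992.03 ≈ 1992 N.
ΣF_y = 0: L_y + 1992.03 − 250 − 1474.6·1.4 − 1500 − 1850 = 0 → L_y = 3672 N.
ΣF_x = 0: no horizontal applied forces, so L_x = 0.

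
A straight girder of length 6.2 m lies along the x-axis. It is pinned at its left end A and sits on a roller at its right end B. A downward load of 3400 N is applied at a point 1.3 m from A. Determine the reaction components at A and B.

A_x = 0, A_y = 2687 N, B_y = 712.9 N

ΣM about A: B_y·6.2 − 3400·1.3 = 0 → B_y = 4420/6.2 = 712.903 ≈ 712.9 N.
ΣF_y = 0: A_y + 712.903 − 3400 = 0 → A_y = 2687 N.
ΣF_x = 0: no horizontal applied forces, so A_x = 0.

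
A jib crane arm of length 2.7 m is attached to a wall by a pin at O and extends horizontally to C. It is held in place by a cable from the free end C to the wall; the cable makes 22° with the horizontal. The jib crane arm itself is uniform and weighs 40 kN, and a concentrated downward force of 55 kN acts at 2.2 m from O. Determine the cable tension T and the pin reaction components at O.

T = 173.0 kN, O_x = 160.4 kN, O_y = 30.19 kN

ΣM about O: T·sin22°·2.7 − 40·1.35 − 55·2.2 = 0 → T = 175/(2.7·0.374607) = 173.021 ≈ 173.0 kN.
ΣF_x = 0: O_x − T·cos22° = 0 → O_x = 173.021 × 0.927184 = 160.4 kN.
ΣF_y = 0: O_y + T·sin22° − 40 − 55 = 0 → O_y = 95 − 173.021 × 0.374607 = 30.19 kN.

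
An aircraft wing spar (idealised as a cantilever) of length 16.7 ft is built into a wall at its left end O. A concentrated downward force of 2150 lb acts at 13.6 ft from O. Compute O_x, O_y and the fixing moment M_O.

ΣF_x = 0: O_x = 0.
ΣF_y = 0: O_y − 2150 = 0 → O_y = 2150 lb.
ΣM about O: M_O − 2150·13.6 = 0 → M_O = 29240 lb·ft.

O_x = 0, O_y = 2150 lb, M_O = 29240 lb·ft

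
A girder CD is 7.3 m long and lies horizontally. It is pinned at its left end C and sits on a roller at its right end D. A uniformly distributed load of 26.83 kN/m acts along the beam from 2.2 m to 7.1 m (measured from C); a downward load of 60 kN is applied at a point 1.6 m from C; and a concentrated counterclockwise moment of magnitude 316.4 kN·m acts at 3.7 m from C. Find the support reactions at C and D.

C_x = 0, C_y = 137.9 kN, D_y = 53.55 kN

Resultant of the distributed load: 26.83 × 4.9 = 131.467 kN at 4.65 m from C.
Moments about C: D_y·7.3 − (26.83·4.9)·4.65 − 60·1.6 + 316.4 = 0 → D_y = 390.92155/7.3 = 53.5509 ≈ 53.55 kN.
ΣF_y = 0: C_y + 53.5509 − 26.83·4.9 − 60 = 0 → C_y = 137.9 kN.
ΣF_x = 0: no horizontal applied forces, so C_x = 0.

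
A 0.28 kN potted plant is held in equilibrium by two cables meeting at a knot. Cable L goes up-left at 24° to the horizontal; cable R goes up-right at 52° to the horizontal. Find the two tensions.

ΣF_x = 0: −T_L·cos24° + T_R·cos52° = 0 → T_R = 1.48384·T_L.
ΣF_y = 0: T_L·sin24° + T_R·sin52° = 0.28.
Substitute: T_L·(0.406737 + 1.48384·0.788011) = 0.28 → T_L = 0.177663 ≈ 0.1777 kN.
Then T_R = 1.48384 × 0.177663 = 0.2636 kN.

T_L = 0.1777 kN, T_R = 0.2636 kN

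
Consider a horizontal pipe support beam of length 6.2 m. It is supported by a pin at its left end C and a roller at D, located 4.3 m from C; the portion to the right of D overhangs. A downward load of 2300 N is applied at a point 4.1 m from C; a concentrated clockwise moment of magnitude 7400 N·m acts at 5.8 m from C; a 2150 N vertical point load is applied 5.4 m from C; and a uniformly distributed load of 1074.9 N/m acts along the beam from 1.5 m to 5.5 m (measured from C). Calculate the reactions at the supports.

Resultant of the distributed load: 1074.9 × 4 = 4299.6 N at 3.5 m from C.
Moments about C: D_y·4.3 − 2300·4.1 − 7400 − 2150·5.4 − (1074.9·4)·3.5 = 0 → D_y = 43488.6/4.3 = 10113.6 ≈ 10110 N.
ΣF_y = 0: C_y + 10113.6 − 2300 − 2150 − 1074.9·4 = 0 → C_y = -1364 N.
ΣF_x = 0: no horizontal applied forces, so C_x = 0.

C_x = 0, C_y = -1364 N, D_y = 10110 N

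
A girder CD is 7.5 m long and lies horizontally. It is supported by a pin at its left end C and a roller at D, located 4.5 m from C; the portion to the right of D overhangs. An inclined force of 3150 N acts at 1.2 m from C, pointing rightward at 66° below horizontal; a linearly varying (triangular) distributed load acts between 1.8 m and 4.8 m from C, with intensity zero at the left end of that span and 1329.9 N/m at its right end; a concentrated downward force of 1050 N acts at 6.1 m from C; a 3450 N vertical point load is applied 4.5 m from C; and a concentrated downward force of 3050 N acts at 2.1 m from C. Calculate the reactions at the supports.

C_x = -1281 N, C_y = 3674 N, D_y = 8749 N

Resultant of the triangular load: ½ × 1329.9 × 3 = 1994.85 N, acting at 3.8 m from C (one-third of the span from the peak).
Taking moments about C: D_y·4.5 − 3150·sin66°·1.2 − (½·1329.9·3)·3.8 − 1050·6.1 − 3450·4.5 − 3050·2.1 = 0 → D_y = 39368.6/4.5 = 8748.58 ≈ 8749 N.
ΣF_y = 0: C_y + 8748.58 − 3150·sin66° − ½·1329.9·3 − 1050 − 3450 − 3050 = 0 → C_y = 3674 N.
ΣF_x = 0: C_x + 3150·cos66° = 0 → C_x = -1281 N.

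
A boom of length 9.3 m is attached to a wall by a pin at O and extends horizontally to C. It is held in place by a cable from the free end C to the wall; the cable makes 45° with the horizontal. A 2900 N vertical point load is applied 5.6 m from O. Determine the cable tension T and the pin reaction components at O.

T = 2470 N, O_x = 1746 N, O_y = 1154 N

ΣM about O: T·sin45°·9.3 − 2900·5.6 = 0 → T = 16240/(9.3·0.707107) = 2469.55 ≈ 2470 N.
ΣF_x = 0: O_x − T·cos45° = 0 → O_x = 2469.55 × 0.707107 = 1746 N.
ΣF_y = 0: O_y + T·sin45° − 2900 = 0 → O_y = 2900 − 2469.55 × 0.707107 = 1154 N.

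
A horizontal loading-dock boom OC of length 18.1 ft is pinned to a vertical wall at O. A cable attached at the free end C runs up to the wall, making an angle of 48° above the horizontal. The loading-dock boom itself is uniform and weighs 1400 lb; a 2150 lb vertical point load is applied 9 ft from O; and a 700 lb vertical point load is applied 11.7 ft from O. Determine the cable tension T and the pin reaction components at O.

T = 2989 lb, O_x = 2000 lb, O_y = 2028 lb

ΣM about O: T·sin48°·18.1 − 1400·9.05 − 2150·9 − 700·11.7 = 0 → T = 40210/(18.1·0.743145) = 2989.39 ≈ 2989 lb.
ΣF_x = 0: O_x − T·cos48° = 0 → O_x = 2989.39 × 0.669131 = 2000 lb.
ΣF_y = 0: O_y + T·sin48° − 1400 − 2150 − 700 = 0 → O_y = 4250 − 2989.39 × 0.743145 = 2028 lb.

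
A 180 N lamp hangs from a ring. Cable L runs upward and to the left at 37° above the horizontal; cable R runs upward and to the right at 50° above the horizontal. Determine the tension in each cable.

T_L = 115.9 N, T_R = 144.0 N

ΣF_x = 0: −T_L·cos37° + T_R·cos50° = 0 → T_R = 1.24246·T_L.
ΣF_y = 0: T_L·sin37° + T_R·sin50° = 180.
Substitute: T_L·(0.601815 + 1.24246·0.766044) = 180 → T_L = 115.86 ≈ 115.9 N.
Then T_R = 1.24246 × 115.86 = 144.0 N.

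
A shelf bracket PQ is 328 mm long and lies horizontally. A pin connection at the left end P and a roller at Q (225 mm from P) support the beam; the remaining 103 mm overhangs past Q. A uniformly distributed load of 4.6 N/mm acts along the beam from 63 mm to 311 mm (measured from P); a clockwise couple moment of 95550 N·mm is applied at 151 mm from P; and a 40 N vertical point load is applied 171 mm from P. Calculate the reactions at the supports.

P_x = 0, P_y = -222.4 N, Q_y = 1403 N

Resultant of the distributed load: 4.6 × 248 = 1140.8 N at 187 mm from P.
Taking moments about P: Q_y·225 − (4.6·248)·187 − 95550 − 40·171 = 0 → Q_y = 315719.6/225 = 1403.2 ≈ 1403 N.
ΣF_y = 0: P_y + 1403.2 − 4.6·248 − 40 = 0 → P_y = -222.4 N.
ΣF_x = 0: no horizontal applied forces, so P_x = 0.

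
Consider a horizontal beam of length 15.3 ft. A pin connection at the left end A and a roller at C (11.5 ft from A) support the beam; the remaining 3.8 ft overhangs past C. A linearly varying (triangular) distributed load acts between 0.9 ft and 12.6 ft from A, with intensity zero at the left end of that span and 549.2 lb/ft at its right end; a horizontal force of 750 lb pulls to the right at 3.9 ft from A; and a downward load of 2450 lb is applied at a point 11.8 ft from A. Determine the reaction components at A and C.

A_x = -750.0 lb, A_y = 718.3 lb, C_y = 4944 lb

Resultant of the triangular load: ½ × 549.2 × 11.7 = 3212.82 lb, acting at 8.7 ft from A (one-third of the span from the peak).
Taking moments about A: C_y·11.5 − (½·549.2·11.7)·8.7 − 2450·11.8 = 0 → C_y = 56861.534/11.5 = 4944.48 ≈ 4944 lb.
ΣF_y = 0: A_y + 4944.48 − ½·549.2·11.7 − 2450 = 0 → A_y = 718.3 lb.
ΣF_x = 0: A_x + 750 = 0 → A_x = -750.0 lb.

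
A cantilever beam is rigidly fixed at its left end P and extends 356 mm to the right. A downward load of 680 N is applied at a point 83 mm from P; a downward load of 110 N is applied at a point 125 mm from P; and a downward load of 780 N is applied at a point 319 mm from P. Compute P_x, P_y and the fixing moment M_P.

ΣF_x = 0: P_x = 0.
ΣF_y = 0: P_y − 680 − 110 − 780 = 0 → P_y = 1570 N.
ΣM about P: M_P − 680·83 − 110·125 − 780·319 = 0 → M_P = 319000 N·mm.

P_x = 0, P_y = 1570 N, M_P = 319000 N·mm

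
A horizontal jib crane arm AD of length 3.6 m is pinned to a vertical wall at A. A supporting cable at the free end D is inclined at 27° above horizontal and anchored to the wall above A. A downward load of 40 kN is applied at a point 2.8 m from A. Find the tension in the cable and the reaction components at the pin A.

T = 68.53 kN, A_x = 61.06 kN, A_y = 8.889 kN

ΣM about A: T·sin27°·3.6 − 40·2.8 = 0 → T = 112/(3.6·0.45399) = 68.5282 ≈ 68.53 kN.
ΣF_x = 0: A_x − T·cos27° = 0 → A_x = 68.5282 × 0.891007 = 61.06 kN.
ΣF_y = 0: A_y + T·sin27° − 40 = 0 → A_y = 40 − 68.5282 × 0.45399 = 8.889 kN.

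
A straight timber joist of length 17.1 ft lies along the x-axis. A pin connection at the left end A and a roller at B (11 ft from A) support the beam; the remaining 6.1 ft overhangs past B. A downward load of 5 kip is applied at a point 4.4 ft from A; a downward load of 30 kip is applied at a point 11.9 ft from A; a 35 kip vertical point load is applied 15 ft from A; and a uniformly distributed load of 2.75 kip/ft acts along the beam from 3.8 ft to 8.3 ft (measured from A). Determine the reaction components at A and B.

Resultant of the distributed load: 2.75 × 4.5 = 12.375 kip at 6.05 ft from A.
Taking moments about A: B_y·11 − 5·4.4 − 30·11.9 − 35·15 − (2.75·4.5)·6.05 = 0 → B_y = 978.86875/11 = 88.9881 ≈ 88.99 kip.
ΣF_y = 0: A_y + 88.9881 − 5 − 30 − 35 − 2.75·4.5 = 0 → A_y = -6.613 kip.
ΣF_x = 0: no horizontal applied forces, so A_x = 0.

A_x = 0, A_y = -6.613 kip, B_y = 88.99 kip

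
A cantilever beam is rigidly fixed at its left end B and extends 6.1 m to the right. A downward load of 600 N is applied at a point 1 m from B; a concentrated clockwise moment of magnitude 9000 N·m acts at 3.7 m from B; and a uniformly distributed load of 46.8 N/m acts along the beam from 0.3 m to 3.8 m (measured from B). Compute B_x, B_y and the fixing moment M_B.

Resultant of the distributed load: 46.8 × 3.5 = 163.8 N at 2.05 m from B.
ΣF_x = 0: B_x = 0.
ΣF_y = 0: B_y − 600 − 46.8·3.5 = 0 → B_y = 763.8 N.
ΣM about B: M_B − 600·1 − 9000 − (46.8·3.5)·2.05 = 0 → M_B = 9936 N·m.

B_x = 0, B_y = 763.8 N, M_B = 9936 N·m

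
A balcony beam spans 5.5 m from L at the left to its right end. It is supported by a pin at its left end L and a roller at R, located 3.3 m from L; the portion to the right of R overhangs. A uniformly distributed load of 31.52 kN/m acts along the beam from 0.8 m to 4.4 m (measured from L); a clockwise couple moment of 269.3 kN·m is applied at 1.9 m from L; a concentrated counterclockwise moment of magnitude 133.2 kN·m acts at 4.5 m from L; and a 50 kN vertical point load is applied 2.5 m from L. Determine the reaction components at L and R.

L_x = 0, L_y = -5.051 kN, R_y = 168.5 kN

Resultant of the distributed load: 31.52 × 3.6 = 113.472 kN at 2.6 m from L.
Taking moments about L: R_y·3.3 − (31.52·3.6)·2.6 − 269.3 + 133.2 − 50·2.5 = 0 → R_y = 556.1272/3.3 = 168.523 ≈ 168.5 kN.
ΣF_y = 0: L_y + 168.523 − 31.52·3.6 − 50 = 0 → L_y = -5.051 kN.
ΣF_x = 0: no horizontal applied forces, so L_x = 0.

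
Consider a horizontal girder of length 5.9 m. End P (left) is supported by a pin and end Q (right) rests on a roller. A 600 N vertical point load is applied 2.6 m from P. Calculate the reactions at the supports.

P_x = 0, P_y = 335.6 N, Q_y = 264.4 N

ΣM about P: Q_y·5.9 − 600·2.6 = 0 → Q_y = 1560/5.9 = 264.407 ≈ 264.4 N.
ΣF_y = 0: P_y + 264.407 − 600 = 0 → P_y = 335.6 N.
ΣF_x = 0: no horizontal applied forces, so P_x = 0.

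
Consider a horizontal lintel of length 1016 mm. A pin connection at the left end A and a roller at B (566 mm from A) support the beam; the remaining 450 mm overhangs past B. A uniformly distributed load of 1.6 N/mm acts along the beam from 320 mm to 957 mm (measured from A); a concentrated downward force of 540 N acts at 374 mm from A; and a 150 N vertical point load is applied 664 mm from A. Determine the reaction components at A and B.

Resultant of the distributed load: 1.6 × 637 = 1019.2 N at 638.5 mm from A.
Moments about A: B_y·566 − (1.6·637)·638.5 − 540·374 − 150·664 = 0 → B_y = 952319.2/566 = 1682.54 ≈ 1683 N.
ΣF_y = 0: A_y + 1682.54 − 1.6·637 − 540 − 150 = 0 → A_y = 26.66 N.
ΣF_x = 0: no horizontal applied forces, so A_x = 0.

A_x = 0, A_y = 26.66 N, B_y = 1683 N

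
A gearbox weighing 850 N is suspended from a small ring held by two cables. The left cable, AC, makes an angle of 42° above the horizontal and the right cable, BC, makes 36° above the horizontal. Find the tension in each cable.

T_AC = 703.0 N, T_BC = 645.8 N

ΣF_x = 0: −T_AC·cos42° + T_BC·cos36° = 0 → T_BC = 0.918578·T_AC.
ΣF_y = 0: T_AC·sin42° + T_BC·sin36° = 850.
Substitute: T_AC·(0.669131 + 0.918578·0.587785) = 850 → T_AC = 703.027 ≈ 703.0 N.
Then T_BC = 0.918578 × 703.027 = 645.8 N.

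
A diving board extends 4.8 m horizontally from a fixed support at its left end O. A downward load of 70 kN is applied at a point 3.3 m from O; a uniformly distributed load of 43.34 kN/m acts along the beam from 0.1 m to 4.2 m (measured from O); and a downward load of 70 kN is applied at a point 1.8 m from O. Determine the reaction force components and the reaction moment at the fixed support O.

Resultant of the distributed load: 43.34 × 4.1 = 177.694 kN at 2.15 m from O.
ΣF_x = 0: O_x = 0.
ΣF_y = 0: O_y − 70 − 43.34·4.1 − 70 = 0 → O_y = 317.7 kN.
ΣM about O: M_O − 70·3.3 − (43.34·4.1)·2.15 − 70·1.8 = 0 → M_O = 739.0 kN·m.

O_x = 0, O_y = 317.7 kN, M_O = 739.0 kN·m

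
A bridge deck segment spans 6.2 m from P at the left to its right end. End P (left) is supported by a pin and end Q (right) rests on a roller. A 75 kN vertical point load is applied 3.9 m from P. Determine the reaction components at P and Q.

Moments about P: Q_y·6.2 − 75·3.9 = 0 → Q_y = 292.5/6.2 = 47.1774 ≈ 47.18 kN.
ΣF_y = 0: P_y + 47.1774 − 75 = 0 → P_y = 27.82 kN.
ΣF_x = 0: no horizontal applied forces, so P_x = 0.

P_x = 0, P_y = 27.82 kN, Q_y = 47.18 kN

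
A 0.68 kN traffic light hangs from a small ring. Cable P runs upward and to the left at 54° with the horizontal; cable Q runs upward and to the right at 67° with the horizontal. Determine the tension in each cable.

ΣF_x = 0: −T_P·cos54° + T_Q·cos67° = 0 → T_Q = 1.50432·T_P.
ΣF_y = 0: T_P·sin54° + T_Q·sin67° = 0.68.
Substitute: T_P·(0.809017 + 1.50432·0.920505) = 0.68 → T_P = 0.309971 ≈ 0.3100 kN.
Then T_Q = 1.50432 × 0.309971 = 0.4663 kN.

T_P = 0.3100 kN, T_Q = 0.4663 kN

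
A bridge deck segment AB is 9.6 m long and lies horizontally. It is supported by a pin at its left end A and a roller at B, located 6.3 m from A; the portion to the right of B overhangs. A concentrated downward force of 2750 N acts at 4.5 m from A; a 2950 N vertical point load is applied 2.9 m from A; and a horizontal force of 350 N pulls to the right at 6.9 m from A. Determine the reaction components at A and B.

A_x = -350.0 N, A_y = 2378 N, B_y = 3322 N

Moments about A: B_y·6.3 − 2750·4.5 − 2950·2.9 = 0 → B_y = 20930/6.3 = 3322.22 ≈ 3322 N.
ΣF_y = 0: A_y + 3322.22 − 2750 − 2950 = 0 → A_y = 2378 N.
ΣF_x = 0: A_x + 350 = 0 → A_x = -350.0 N.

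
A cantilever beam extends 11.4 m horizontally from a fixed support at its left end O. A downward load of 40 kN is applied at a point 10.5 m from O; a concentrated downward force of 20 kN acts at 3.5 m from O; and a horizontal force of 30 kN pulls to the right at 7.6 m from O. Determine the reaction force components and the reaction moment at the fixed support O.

O_x = -30.00 kN, O_y = 60.00 kN, M_O = 490.0 kN·m

ΣF_x = 0: O_x + 30 = 0 → O_x = -30.00 kN.
ΣF_y = 0: O_y − 40 − 20 = 0 → O_y = 60.00 kN.
ΣM about O: M_O − 40·10.5 − 20·3.5 = 0 → M_O = 490.0 kN·m.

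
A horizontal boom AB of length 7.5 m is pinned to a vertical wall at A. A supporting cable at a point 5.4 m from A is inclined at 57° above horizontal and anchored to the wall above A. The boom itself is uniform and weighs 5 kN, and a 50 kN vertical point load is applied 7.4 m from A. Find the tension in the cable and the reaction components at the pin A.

ΣM about A: T·sin57°·5.4 − 5·3.75 − 50·7.4 = 0 → T = 388.75/(5.4·0.838671) = 85.8391 ≈ 85.84 kN.
ΣF_x = 0: A_x − T·cos57° = 0 → A_x = 85.8391 × 0.544639 = 46.75 kN.
ΣF_y = 0: A_y + T·sin57° − 5 − 50 = 0 → A_y = 55 − 85.8391 × 0.838671 = -16.99 kN.

T = 85.84 kN, A_x = 46.75 kN, A_y = -16.99 kN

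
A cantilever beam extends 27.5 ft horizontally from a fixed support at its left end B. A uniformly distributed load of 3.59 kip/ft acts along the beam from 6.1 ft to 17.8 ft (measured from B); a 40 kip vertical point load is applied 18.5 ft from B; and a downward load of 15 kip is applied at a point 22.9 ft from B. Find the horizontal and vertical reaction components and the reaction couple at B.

Resultant of the distributed load: 3.59 × 11.7 = 42.003 kip at 11.95 ft from B.
ΣF_x = 0: B_x = 0.
ΣF_y = 0: B_y − 3.59·11.7 − 40 − 15 = 0 → B_y = 97.00 kip.
ΣM about B: M_B − (3.59·11.7)·11.95 − 40·18.5 − 15·22.9 = 0 → M_B = 1585 kip·ft.

B_x = 0, B_y = 97.00 kip, M_B = 1585 kip·ft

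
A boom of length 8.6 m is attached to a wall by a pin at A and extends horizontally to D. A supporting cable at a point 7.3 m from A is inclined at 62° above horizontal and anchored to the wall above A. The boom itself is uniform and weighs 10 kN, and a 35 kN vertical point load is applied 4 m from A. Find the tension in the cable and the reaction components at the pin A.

T = 28.39 kN, A_x = 13.33 kN, A_y = 19.93 kN

ΣM about A: T·sin62°·7.3 − 10·4.3 − 35·4 = 0 → T = 183/(7.3·0.882948) = 28.3918 ≈ 28.39 kN.
ΣF_x = 0: A_x − T·cos62° = 0 → A_x = 28.3918 × 0.469472 = 13.33 kN.
ΣF_y = 0: A_y + T·sin62° − 10 − 35 = 0 → A_y = 45 − 28.3918 × 0.882948 = 19.93 kN.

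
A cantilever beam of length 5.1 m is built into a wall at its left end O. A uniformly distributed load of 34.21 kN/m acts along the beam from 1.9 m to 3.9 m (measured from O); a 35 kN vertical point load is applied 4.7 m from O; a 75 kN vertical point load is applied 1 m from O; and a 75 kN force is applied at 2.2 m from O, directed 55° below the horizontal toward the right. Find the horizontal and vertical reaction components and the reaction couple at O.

O_x = -43.02 kN, O_y = 239.9 kN, M_O = 573.1 kN·m

Resultant of the distributed load: 34.21 × 2 = 68.42 kN at 2.9 m from O.
ΣF_x = 0: O_x + 75·cos55° = 0 → O_x = -43.02 kN.
ΣF_y = 0: O_y − 34.21·2 − 35 − 75 − 75·sin55° = 0 → O_y = 239.9 kN.
ΣM about O: M_O − (34.21·2)·2.9 − 35·4.7 − 75·1 − 75·sin55°·2.2 = 0 → M_O = 573.1 kN·m.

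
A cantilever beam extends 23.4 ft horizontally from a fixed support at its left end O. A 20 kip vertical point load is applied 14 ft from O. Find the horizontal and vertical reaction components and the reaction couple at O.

ΣF_x = 0: O_x = 0.
ΣF_y = 0: O_y − 20 = 0 → O_y = 20.00 kip.
ΣM about O: M_O − 20·14 = 0 → M_O = 280.0 kip·ft.

O_x = 0, O_y = 20.00 kip, M_O = 280.0 kip·ft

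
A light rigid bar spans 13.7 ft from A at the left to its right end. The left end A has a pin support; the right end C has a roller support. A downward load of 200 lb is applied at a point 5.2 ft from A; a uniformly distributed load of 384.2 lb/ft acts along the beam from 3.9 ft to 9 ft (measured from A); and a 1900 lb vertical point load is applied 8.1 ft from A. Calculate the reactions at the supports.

Resultant of the distributed load: 384.2 × 5.1 = 1959.42 lb at 6.45 ft from A.
ΣM about A: C_y·13.7 − 200·5.2 − (384.2·5.1)·6.45 − 1900·8.1 = 0 → C_y = 29068.259/13.7 = 2121.77 ≈ 2122 lb.
ΣF_y = 0: A_y + 2121.77 − 200 − 384.2·5.1 − 1900 = 0 → A_y = 1938 lb.
ΣF_x = 0: no horizontal applied forces, so A_x = 0.

A_x = 0, A_y = 1938 lb, C_y = 2122 lb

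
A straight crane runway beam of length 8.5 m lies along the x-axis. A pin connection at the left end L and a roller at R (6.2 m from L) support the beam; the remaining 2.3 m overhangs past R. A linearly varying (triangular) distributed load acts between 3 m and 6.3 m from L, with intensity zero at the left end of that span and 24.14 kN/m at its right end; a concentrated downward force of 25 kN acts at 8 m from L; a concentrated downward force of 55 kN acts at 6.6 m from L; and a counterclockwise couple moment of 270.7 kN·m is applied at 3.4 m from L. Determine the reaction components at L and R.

Resultant of the triangular load: ½ × 24.14 × 3.3 = 39.831 kN, acting at 5.2 m from L (one-third of the span from the peak).
Taking moments about L: R_y·6.2 − (½·24.14·3.3)·5.2 − 25·8 − 55·6.6 + 270.7 = 0 → R_y = 499.4212/6.2 = 80.5518 ≈ 80.55 kN.
ΣF_y = 0: L_y + 80.5518 − ½·24.14·3.3 − 25 − 55 = 0 → L_y = 39.28 kN.
ΣF_x = 0: no horizontal applied forces, so L_x = 0.

L_x = 0, L_y = 39.28 kN, R_y = 80.55 kN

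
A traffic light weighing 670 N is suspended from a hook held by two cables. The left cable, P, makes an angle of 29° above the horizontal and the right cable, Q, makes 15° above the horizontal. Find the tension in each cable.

T_P = 931.6 N, T_Q = 843.6 N

ΣF_x = 0: −T_P·cos29° + T_Q·cos15° = 0 → T_Q = 0.905473·T_P.
ΣF_y = 0: T_P·sin29° + T_Q·sin15° = 670.
Substitute: T_P·(0.48481 + 0.905473·0.258819) = 670 → T_P = 931.638 ≈ 931.6 N.
Then T_Q = 0.905473 × 931.638 = 843.6 N.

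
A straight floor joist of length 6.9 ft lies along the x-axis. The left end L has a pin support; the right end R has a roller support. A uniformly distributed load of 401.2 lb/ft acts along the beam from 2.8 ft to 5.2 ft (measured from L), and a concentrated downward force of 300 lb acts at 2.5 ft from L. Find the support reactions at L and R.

Resultant of the distributed load: 401.2 × 2.4 = 962.88 lb at 4 ft from L.
Taking moments about L: R_y·6.9 − (401.2·2.4)·4 − 300·2.5 = 0 → R_y = 4601.52/6.9 = 666.887 ≈ 666.9 lb.
ΣF_y = 0: L_y + 666.887 − 401.2·2.4 − 300 = 0 → L_y = 596.0 lb.
ΣF_x = 0: no horizontal applied forces, so L_x = 0.

L_x = 0, L_y = 596.0 lb, R_y = 666.9 lb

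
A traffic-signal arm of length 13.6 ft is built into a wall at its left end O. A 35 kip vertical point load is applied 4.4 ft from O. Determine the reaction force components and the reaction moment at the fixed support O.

ΣF_x = 0: O_x = 0.
ΣF_y = 0: O_y − 35 = 0 → O_y = 35.00 kip.
ΣM about O: M_O − 35·4.4 = 0 → M_O = 154.0 kip·ft.

O_x = 0, O_y = 35.00 kip, M_O = 154.0 kip·ft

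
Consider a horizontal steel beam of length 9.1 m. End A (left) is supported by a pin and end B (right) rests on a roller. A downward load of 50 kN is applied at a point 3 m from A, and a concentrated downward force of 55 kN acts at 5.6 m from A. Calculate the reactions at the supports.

Moments about A: B_y·9.1 − 50·3 − 55·5.6 = 0 → B_y = 458/9.1 = 50.3297 ≈ 50.33 kN.
ΣF_y = 0: A_y + 50.3297 − 50 − 55 = 0 → A_y = 54.67 kN.
ΣF_x = 0: no horizontal applied forces, so A_x = 0.

A_x = 0, A_y = 54.67 kN, B_y = 50.33 kN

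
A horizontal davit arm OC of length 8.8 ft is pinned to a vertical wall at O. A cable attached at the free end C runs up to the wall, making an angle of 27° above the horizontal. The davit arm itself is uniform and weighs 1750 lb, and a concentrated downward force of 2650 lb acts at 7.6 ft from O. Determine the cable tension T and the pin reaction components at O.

T = 6969 lb, O_x = 6209 lb, O_y = 1236 lb

ΣM about O: T·sin27°·8.8 − 1750·4.4 − 2650·7.6 = 0 → T = 27840/(8.8·0.45399) = 6968.52 ≈ 6969 lb.
ΣF_x = 0: O_x − T·cos27° = 0 → O_x = 6968.52 × 0.891007 = 6209 lb.
ΣF_y = 0: O_y + T·sin27° − 1750 − 2650 = 0 → O_y = 4400 − 6968.52 × 0.45399 = 1236 lb.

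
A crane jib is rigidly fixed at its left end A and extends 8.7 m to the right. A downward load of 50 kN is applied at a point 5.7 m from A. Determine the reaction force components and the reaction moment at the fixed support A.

ΣF_x = 0: A_x = 0.
ΣF_y = 0: A_y − 50 = 0 → A_y = 50.00 kN.
ΣM about A: M_A − 50·5.7 = 0 → M_A = 285.0 kN·m.

A_x = 0, A_y = 50.00 kN, M_A = 285.0 kN·m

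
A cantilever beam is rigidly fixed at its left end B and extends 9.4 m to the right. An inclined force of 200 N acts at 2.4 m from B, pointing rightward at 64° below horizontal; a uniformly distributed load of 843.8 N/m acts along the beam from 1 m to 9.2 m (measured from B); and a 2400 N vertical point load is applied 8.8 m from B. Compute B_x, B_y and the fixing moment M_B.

B_x = -87.67 N, B_y = 9499 N, M_B = 56840 N·m

Resultant of the distributed load: 843.8 × 8.2 = 6919.16 N at 5.1 m from B.
ΣF_x = 0: B_x + 200·cos64° = 0 → B_x = -87.67 N.
ΣF_y = 0: B_y − 200·sin64° − 843.8·8.2 − 2400 = 0 → B_y = 9499 N.
ΣM about B: M_B − 200·sin64°·2.4 − (843.8·8.2)·5.1 − 2400·8.8 = 0 → M_B = 56840 N·m.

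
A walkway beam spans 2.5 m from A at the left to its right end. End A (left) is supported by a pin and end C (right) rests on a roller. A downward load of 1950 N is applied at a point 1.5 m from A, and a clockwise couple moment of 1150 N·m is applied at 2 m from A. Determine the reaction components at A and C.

Moments about A: C_y·2.5 − 1950·1.5 − 1150 = 0 → C_y = 4075/2.5 = 1630 N.
ΣF_y = 0: A_y + 1630 − 1950 = 0 → A_y = 320.0 N.
ΣF_x = 0: no horizontal applied forces, so A_x = 0.

A_x = 0, A_y = 320.0 N, C_y = 1630 N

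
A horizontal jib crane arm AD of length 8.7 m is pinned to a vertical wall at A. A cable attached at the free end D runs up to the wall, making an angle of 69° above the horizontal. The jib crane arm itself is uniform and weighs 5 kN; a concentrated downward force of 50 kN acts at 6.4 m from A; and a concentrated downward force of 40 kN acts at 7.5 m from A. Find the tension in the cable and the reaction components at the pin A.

ΣM about A: T·sin69°·8.7 − 5·4.35 − 50·6.4 − 40·7.5 = 0 → T = 641.75/(8.7·0.93358) = 79.0124 ≈ 79.01 kN.
ΣF_x = 0: A_x − T·cos69° = 0 → A_x = 79.0124 × 0.358368 = 28.32 kN.
ΣF_y = 0: A_y + T·sin69° − 5 − 50 − 40 = 0 → A_y = 95 − 79.0124 × 0.93358 = 21.24 kN.

T = 79.01 kN, A_x = 28.32 kN, A_y = 21.24 kN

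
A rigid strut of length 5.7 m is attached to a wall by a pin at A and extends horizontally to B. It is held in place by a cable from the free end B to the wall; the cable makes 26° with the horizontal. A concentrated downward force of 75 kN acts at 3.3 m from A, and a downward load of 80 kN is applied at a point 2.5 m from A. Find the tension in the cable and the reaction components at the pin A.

T = 179.1 kN, A_x = 161.0 kN, A_y = 76.49 kN

ΣM about A: T·sin26°·5.7 − 75·3.3 − 80·2.5 = 0 → T = 447.5/(5.7·0.438371) = 179.092 ≈ 179.1 kN.
ΣF_x = 0: A_x − T·cos26° = 0 → A_x = 179.092 × 0.898794 = 161.0 kN.
ΣF_y = 0: A_y + T·sin26° − 75 − 80 = 0 → A_y = 155 − 179.092 × 0.438371 = 76.49 kN.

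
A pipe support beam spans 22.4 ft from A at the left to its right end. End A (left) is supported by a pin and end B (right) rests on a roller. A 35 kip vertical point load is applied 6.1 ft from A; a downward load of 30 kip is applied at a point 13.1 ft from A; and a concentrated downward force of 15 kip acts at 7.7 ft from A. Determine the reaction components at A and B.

Moments about A: B_y·22.4 − 35·6.1 − 30·13.1 − 15·7.7 = 0 → B_y = 722/22.4 = 32.2321 ≈ 32.23 kip.
ΣF_y = 0: A_y + 32.2321 − 35 − 30 − 15 = 0 → A_y = 47.77 kip.
ΣF_x = 0: no horizontal applied forces, so A_x = 0.

A_x = 0, A_y = 47.77 kip, B_y = 32.23 kip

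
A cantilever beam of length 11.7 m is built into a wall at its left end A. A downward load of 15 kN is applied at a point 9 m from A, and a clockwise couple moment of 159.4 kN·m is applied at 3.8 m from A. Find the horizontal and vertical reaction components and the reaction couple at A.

A_x = 0, A_y = 15.00 kN, M_A = 294.4 kN·m

ΣF_x = 0: A_x = 0.
ΣF_y = 0: A_y − 15 = 0 → A_y = 15.00 kN.
ΣM about A: M_A − 15·9 − 159.4 = 0 → M_A = 294.4 kN·m.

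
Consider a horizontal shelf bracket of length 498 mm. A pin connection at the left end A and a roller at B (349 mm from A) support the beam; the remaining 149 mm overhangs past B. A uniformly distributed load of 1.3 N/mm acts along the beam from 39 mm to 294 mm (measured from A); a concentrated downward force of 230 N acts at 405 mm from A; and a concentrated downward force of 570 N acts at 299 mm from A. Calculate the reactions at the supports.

Resultant of the distributed load: 1.3 × 255 = 331.5 N at 166.5 mm from A.
ΣM about A: B_y·349 − (1.3·255)·166.5 − 230·405 − 570·299 = 0 → B_y = 318774.75/349 = 913.395 ≈ 913.4 N.
ΣF_y = 0: A_y + 913.395 − 1.3·255 − 230 − 570 = 0 → A_y = 218.1 N.
ΣF_x = 0: no horizontal applied forces, so A_x = 0.

A_x = 0, A_y = 218.1 N, B_y = 913.4 N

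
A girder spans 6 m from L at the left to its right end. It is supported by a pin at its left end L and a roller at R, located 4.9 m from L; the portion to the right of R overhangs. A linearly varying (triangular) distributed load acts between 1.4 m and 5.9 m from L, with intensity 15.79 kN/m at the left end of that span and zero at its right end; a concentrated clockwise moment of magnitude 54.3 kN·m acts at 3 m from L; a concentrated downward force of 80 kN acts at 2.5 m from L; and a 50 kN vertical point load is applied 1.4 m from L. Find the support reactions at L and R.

L_x = 0, L_y = 78.32 kN, R_y = 87.21 kN

Resultant of the triangular load: ½ × 15.79 × 4.5 = 35.5275 kN, acting at 2.9 m from L (one-third of the span from the peak).
Taking moments about L: R_y·4.9 − (½·15.79·4.5)·2.9 − 54.3 − 80·2.5 − 50·1.4 = 0 → R_y = 427.32975/4.9 = 87.2102 ≈ 87.21 kN.
ΣF_y = 0: L_y + 87.2102 − ½·15.79·4.5 − 80 − 50 = 0 → L_y = 78.32 kN.
ΣF_x = 0: no horizontal applied forces, so L_x = 0.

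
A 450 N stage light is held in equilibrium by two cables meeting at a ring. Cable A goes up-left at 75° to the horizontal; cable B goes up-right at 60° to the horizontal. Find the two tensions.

T_A = 318.2 N, T_B = 164.7 N

ΣF_x = 0: −T_A·cos75° + T_B·cos60° = 0 → T_B = 0.517638·T_A.
ΣF_y = 0: T_A·sin75° + T_B·sin60° = 450.
Substitute: T_A·(0.965926 + 0.517638·0.866025) = 450 → T_A = 318.198 ≈ 318.2 N.
Then T_B = 0.517638 × 318.198 = 164.7 N.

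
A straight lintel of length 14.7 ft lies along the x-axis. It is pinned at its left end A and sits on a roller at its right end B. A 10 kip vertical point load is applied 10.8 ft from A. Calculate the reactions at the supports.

A_x = 0, A_y = 2.653 kip, B_y = 7.347 kip

Moments about A: B_y·14.7 − 10·10.8 = 0 → B_y = 108/14.7 = 7.34694 ≈ 7.347 kip.
ΣF_y = 0: A_y + 7.34694 − 10 = 0 → A_y = 2.653 kip.
ΣF_x = 0: no horizontal applied forces, so A_x = 0.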